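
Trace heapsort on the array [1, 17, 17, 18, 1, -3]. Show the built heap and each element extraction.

Build heap: [18, 17, 17, 1, 1, -3]
Extract 18: [17, 1, 17, -3, 1, 18]
Extract 17: [17, 1, 1, -3, 17, 18]
Extract 17: [1, -3, 1, 17, 17, 18]
Extract 1: [1, -3, 1, 17, 17, 18]
Extract 1: [-3, 1, 1, 17, 17, 18]


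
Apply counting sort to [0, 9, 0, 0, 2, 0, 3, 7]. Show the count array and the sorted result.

Count array: [4, 0, 1, 1, 0, 0, 0, 1, 0, 1]
(count[i] = number of elements equal to i)
Cumulative count: [4, 4, 5, 6, 6, 6, 6, 7, 7, 8]
Sorted: [0, 0, 0, 0, 2, 3, 7, 9]


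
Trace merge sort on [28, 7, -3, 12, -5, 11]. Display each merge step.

Divide and conquer:
  Merge [7] + [-3] -> [-3, 7]
  Merge [28] + [-3, 7] -> [-3, 7, 28]
  Merge [-5] + [11] -> [-5, 11]
  Merge [12] + [-5, 11] -> [-5, 11, 12]
  Merge [-3, 7, 28] + [-5, 11, 12] -> [-5, -3, 7, 11, 12, 28]


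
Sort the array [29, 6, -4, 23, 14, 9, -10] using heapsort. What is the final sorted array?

Build heap: [29, 23, 9, 6, 14, -4, -10]
Extract 29: [23, 14, 9, 6, -10, -4, 29]
Extract 23: [14, 6, 9, -4, -10, 23, 29]
Extract 14: [9, 6, -10, -4, 14, 23, 29]
Extract 9: [6, -4, -10, 9, 14, 23, 29]
Extract 6: [-4, -10, 6, 9, 14, 23, 29]
Extract -4: [-10, -4, 6, 9, 14, 23, 29]


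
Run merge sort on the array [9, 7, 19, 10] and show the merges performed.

Divide and conquer:
  Merge [9] + [7] -> [7, 9]
  Merge [19] + [10] -> [10, 19]
  Merge [7, 9] + [10, 19] -> [7, 9, 10, 19]


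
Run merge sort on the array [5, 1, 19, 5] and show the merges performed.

Divide and conquer:
  Merge [5] + [1] -> [1, 5]
  Merge [19] + [5] -> [5, 19]
  Merge [1, 5] + [5, 19] -> [1, 5, 5, 19]


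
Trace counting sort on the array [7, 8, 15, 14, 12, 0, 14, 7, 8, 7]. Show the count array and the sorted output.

Count array: [1, 0, 0, 0, 0, 0, 0, 3, 2, 0, 0, 0, 1, 0, 2, 1]
(count[i] = number of elements equal to i)
Cumulative count: [1, 1, 1, 1, 1, 1, 1, 4, 6, 6, 6, 6, 7, 7, 9, 10]
Sorted: [0, 7, 7, 7, 8, 8, 12, 14, 14, 15]


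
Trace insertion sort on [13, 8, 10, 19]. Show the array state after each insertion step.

First element 13 is already 'sorted'
Insert 8: shifted 1 elements -> [8, 13, 10, 19]
Insert 10: shifted 1 elements -> [8, 10, 13, 19]
Insert 19: shifted 0 elements -> [8, 10, 13, 19]


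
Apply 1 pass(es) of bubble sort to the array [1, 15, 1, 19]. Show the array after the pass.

After pass 1: [1, 1, 15, 19] (1 swaps)
Total swaps: 1


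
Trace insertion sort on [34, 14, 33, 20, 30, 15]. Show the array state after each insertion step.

First element 34 is already 'sorted'
Insert 14: shifted 1 elements -> [14, 34, 33, 20, 30, 15]
Insert 33: shifted 1 elements -> [14, 33, 34, 20, 30, 15]
Insert 20: shifted 2 elements -> [14, 20, 33, 34, 30, 15]
Insert 30: shifted 2 elements -> [14, 20, 30, 33, 34, 15]
Insert 15: shifted 4 elements -> [14, 15, 20, 30, 33, 34]


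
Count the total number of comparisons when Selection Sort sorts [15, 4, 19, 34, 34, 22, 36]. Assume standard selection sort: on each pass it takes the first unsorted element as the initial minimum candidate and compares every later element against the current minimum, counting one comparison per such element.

Pass 1: scan indices 1..6 for the minimum = 6 comparison(s); min is 4, place at index 0 -> [4, 15, 19, 34, 34, 22, 36]
Pass 2: scan indices 2..6 for the minimum = 5 comparison(s); min is 15, place at index 1 -> [4, 15, 19, 34, 34, 22, 36]
Pass 3: scan indices 3..6 for the minimum = 4 comparison(s); min is 19, place at index 2 -> [4, 15, 19, 34, 34, 22, 36]
Pass 4: scan indices 4..6 for the minimum = 3 comparison(s); min is 22, place at index 3 -> [4, 15, 19, 22, 34, 34, 36]
Pass 5: scan indices 5..6 for the minimum = 2 comparison(s); min is 34, place at index 4 -> [4, 15, 19, 22, 34, 34, 36]
Pass 6: scan indices 6..6 for the minimum = 1 comparison(s); min is 34, place at index 5 -> [4, 15, 19, 22, 34, 34, 36]
Selection sort always scans the whole unsorted suffix, so the count is (n-1) + (n-2) + ... + 1 = n(n-1)/2 = 7*6/2 = 21 regardless of the input order.
Total comparisons: 6 + 5 + 4 + 3 + 2 + 1 = 21


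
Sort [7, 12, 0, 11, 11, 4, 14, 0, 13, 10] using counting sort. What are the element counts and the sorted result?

Count array: [2, 0, 0, 0, 1, 0, 0, 1, 0, 0, 1, 2, 1, 1, 1]
(count[i] = number of elements equal to i)
Cumulative count: [2, 2, 2, 2, 3, 3, 3, 4, 4, 4, 5, 7, 8, 9, 10]
Sorted: [0, 0, 4, 7, 10, 11, 11, 12, 13, 14]


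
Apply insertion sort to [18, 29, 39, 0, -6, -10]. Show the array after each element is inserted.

First element 18 is already 'sorted'
Insert 29: shifted 0 elements -> [18, 29, 39, 0, -6, -10]
Insert 39: shifted 0 elements -> [18, 29, 39, 0, -6, -10]
Insert 0: shifted 3 elements -> [0, 18, 29, 39, -6, -10]
Insert -6: shifted 4 elements -> [-6, 0, 18, 29, 39, -10]
Insert -10: shifted 5 elements -> [-10, -6, 0, 18, 29, 39]


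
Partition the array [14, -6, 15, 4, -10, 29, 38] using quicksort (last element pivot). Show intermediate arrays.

Partition 1: pivot=38 at index 6 -> [14, -6, 15, 4, -10, 29, 38]
Partition 2: pivot=29 at index 5 -> [14, -6, 15, 4, -10, 29, 38]
Partition 3: pivot=-10 at index 0 -> [-10, -6, 15, 4, 14, 29, 38]
Partition 4: pivot=14 at index 3 -> [-10, -6, 4, 14, 15, 29, 38]
Partition 5: pivot=4 at index 2 -> [-10, -6, 4, 14, 15, 29, 38]


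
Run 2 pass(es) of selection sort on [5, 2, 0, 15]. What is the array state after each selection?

Pass 1: Select minimum 0 at index 2, swap -> [0, 2, 5, 15]
Pass 2: Select minimum 2 at index 1, swap -> [0, 2, 5, 15]


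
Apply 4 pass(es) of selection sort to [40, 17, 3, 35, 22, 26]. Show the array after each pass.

Pass 1: Select minimum 3 at index 2, swap -> [3, 17, 40, 35, 22, 26]
Pass 2: Select minimum 17 at index 1, swap -> [3, 17, 40, 35, 22, 26]
Pass 3: Select minimum 22 at index 4, swap -> [3, 17, 22, 35, 40, 26]
Pass 4: Select minimum 26 at index 5, swap -> [3, 17, 22, 26, 40, 35]


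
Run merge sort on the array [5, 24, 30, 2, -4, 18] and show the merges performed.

Divide and conquer:
  Merge [24] + [30] -> [24, 30]
  Merge [5] + [24, 30] -> [5, 24, 30]
  Merge [-4] + [18] -> [-4, 18]
  Merge [2] + [-4, 18] -> [-4, 2, 18]
  Merge [5, 24, 30] + [-4, 2, 18] -> [-4, 2, 5, 18, 24, 30]


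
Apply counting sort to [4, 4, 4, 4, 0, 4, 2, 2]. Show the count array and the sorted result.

Count array: [1, 0, 2, 0, 5]
(count[i] = number of elements equal to i)
Cumulative count: [1, 1, 3, 3, 8]
Sorted: [0, 2, 2, 4, 4, 4, 4, 4]


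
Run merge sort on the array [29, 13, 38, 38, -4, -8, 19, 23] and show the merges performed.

Divide and conquer:
  Merge [29] + [13] -> [13, 29]
  Merge [38] + [38] -> [38, 38]
  Merge [13, 29] + [38, 38] -> [13, 29, 38, 38]
  Merge [-4] + [-8] -> [-8, -4]
  Merge [19] + [23] -> [19, 23]
  Merge [-8, -4] + [19, 23] -> [-8, -4, 19, 23]
  Merge [13, 29, 38, 38] + [-8, -4, 19, 23] -> [-8, -4, 13, 19, 23, 29, 38, 38]


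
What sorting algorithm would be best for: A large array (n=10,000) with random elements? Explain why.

Best choice: Quicksort or Mergesort
Reason: Both have O(n log n) average case; quicksort has lower constant factors


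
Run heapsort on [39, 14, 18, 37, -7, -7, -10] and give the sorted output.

Build heap: [39, 37, 18, 14, -7, -7, -10]
Extract 39: [37, 14, 18, -10, -7, -7, 39]
Extract 37: [18, 14, -7, -10, -7, 37, 39]
Extract 18: [14, -7, -7, -10, 18, 37, 39]
Extract 14: [-7, -10, -7, 14, 18, 37, 39]
Extract -7: [-7, -10, -7, 14, 18, 37, 39]
Extract -7: [-10, -7, -7, 14, 18, 37, 39]


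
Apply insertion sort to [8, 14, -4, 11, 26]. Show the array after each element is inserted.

First element 8 is already 'sorted'
Insert 14: shifted 0 elements -> [8, 14, -4, 11, 26]
Insert -4: shifted 2 elements -> [-4, 8, 14, 11, 26]
Insert 11: shifted 1 elements -> [-4, 8, 11, 14, 26]
Insert 26: shifted 0 elements -> [-4, 8, 11, 14, 26]


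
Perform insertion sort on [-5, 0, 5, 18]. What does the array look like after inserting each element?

First element -5 is already 'sorted'
Insert 0: shifted 0 elements -> [-5, 0, 5, 18]
Insert 5: shifted 0 elements -> [-5, 0, 5, 18]
Insert 18: shifted 0 elements -> [-5, 0, 5, 18]


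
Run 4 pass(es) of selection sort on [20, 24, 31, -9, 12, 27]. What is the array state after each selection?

Pass 1: Select minimum -9 at index 3, swap -> [-9, 24, 31, 20, 12, 27]
Pass 2: Select minimum 12 at index 4, swap -> [-9, 12, 31, 20, 24, 27]
Pass 3: Select minimum 20 at index 3, swap -> [-9, 12, 20, 31, 24, 27]
Pass 4: Select minimum 24 at index 4, swap -> [-9, 12, 20, 24, 31, 27]


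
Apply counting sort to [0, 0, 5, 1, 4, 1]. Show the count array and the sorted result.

Count array: [2, 2, 0, 0, 1, 1]
(count[i] = number of elements equal to i)
Cumulative count: [2, 4, 4, 4, 5, 6]
Sorted: [0, 0, 1, 1, 4, 5]


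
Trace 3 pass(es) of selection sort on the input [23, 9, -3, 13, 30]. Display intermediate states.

Pass 1: Select minimum -3 at index 2, swap -> [-3, 9, 23, 13, 30]
Pass 2: Select minimum 9 at index 1, swap -> [-3, 9, 23, 13, 30]
Pass 3: Select minimum 13 at index 3, swap -> [-3, 9, 13, 23, 30]


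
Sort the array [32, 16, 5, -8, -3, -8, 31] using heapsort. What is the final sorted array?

Build heap: [32, 16, 31, -8, -3, -8, 5]
Extract 32: [31, 16, 5, -8, -3, -8, 32]
Extract 31: [16, -3, 5, -8, -8, 31, 32]
Extract 16: [5, -3, -8, -8, 16, 31, 32]
Extract 5: [-3, -8, -8, 5, 16, 31, 32]
Extract -3: [-8, -8, -3, 5, 16, 31, 32]
Extract -8: [-8, -8, -3, 5, 16, 31, 32]


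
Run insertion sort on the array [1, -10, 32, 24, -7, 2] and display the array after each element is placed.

First element 1 is already 'sorted'
Insert -10: shifted 1 elements -> [-10, 1, 32, 24, -7, 2]
Insert 32: shifted 0 elements -> [-10, 1, 32, 24, -7, 2]
Insert 24: shifted 1 elements -> [-10, 1, 24, 32, -7, 2]
Insert -7: shifted 3 elements -> [-10, -7, 1, 24, 32, 2]
Insert 2: shifted 2 elements -> [-10, -7, 1, 2, 24, 32]


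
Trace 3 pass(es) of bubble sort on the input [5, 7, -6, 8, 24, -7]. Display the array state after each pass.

After pass 1: [5, -6, 7, 8, -7, 24] (2 swaps)
After pass 2: [-6, 5, 7, -7, 8, 24] (2 swaps)
After pass 3: [-6, 5, -7, 7, 8, 24] (1 swaps)
Total swaps: 5


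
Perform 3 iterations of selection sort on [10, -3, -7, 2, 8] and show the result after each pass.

Pass 1: Select minimum -7 at index 2, swap -> [-7, -3, 10, 2, 8]
Pass 2: Select minimum -3 at index 1, swap -> [-7, -3, 10, 2, 8]
Pass 3: Select minimum 2 at index 3, swap -> [-7, -3, 2, 10, 8]


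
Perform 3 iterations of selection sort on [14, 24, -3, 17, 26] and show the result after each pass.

Pass 1: Select minimum -3 at index 2, swap -> [-3, 24, 14, 17, 26]
Pass 2: Select minimum 14 at index 2, swap -> [-3, 14, 24, 17, 26]
Pass 3: Select minimum 17 at index 3, swap -> [-3, 14, 17, 24, 26]


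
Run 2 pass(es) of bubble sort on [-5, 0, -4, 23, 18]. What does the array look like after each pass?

After pass 1: [-5, -4, 0, 18, 23] (2 swaps)
After pass 2: [-5, -4, 0, 18, 23] (0 swaps)
Total swaps: 2


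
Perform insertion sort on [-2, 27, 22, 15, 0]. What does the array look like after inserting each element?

First element -2 is already 'sorted'
Insert 27: shifted 0 elements -> [-2, 27, 22, 15, 0]
Insert 22: shifted 1 elements -> [-2, 22, 27, 15, 0]
Insert 15: shifted 2 elements -> [-2, 15, 22, 27, 0]
Insert 0: shifted 3 elements -> [-2, 0, 15, 22, 27]


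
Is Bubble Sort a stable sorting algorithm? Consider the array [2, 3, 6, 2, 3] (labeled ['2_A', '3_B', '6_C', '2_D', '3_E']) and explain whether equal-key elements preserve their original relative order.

Trace Bubble Sort on the labeled array (the key is the number; the letter only tracks identity):
  After pass 1: [2_A, 3_B, 2_D, 3_E, 6_C]
  After pass 2: [2_A, 2_D, 3_B, 3_E, 6_C]
  After pass 3: [2_A, 2_D, 3_B, 3_E, 6_C] (no swaps, done)
Final order: [2_A, 2_D, 3_B, 3_E, 6_C]
Equal keys:
  value 2: originally 2_A, 2_D; after sorting 2_A, 2_D -> order preserved
  value 3: originally 3_B, 3_E; after sorting 3_B, 3_E -> order preserved
All equal keys kept their original relative order. Bubble Sort is stable: it only swaps adjacent elements when the left one is strictly greater, so equal keys never move past each other.
Answer: Stable


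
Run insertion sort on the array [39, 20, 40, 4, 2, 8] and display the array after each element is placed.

First element 39 is already 'sorted'
Insert 20: shifted 1 elements -> [20, 39, 40, 4, 2, 8]
Insert 40: shifted 0 elements -> [20, 39, 40, 4, 2, 8]
Insert 4: shifted 3 elements -> [4, 20, 39, 40, 2, 8]
Insert 2: shifted 4 elements -> [2, 4, 20, 39, 40, 8]
Insert 8: shifted 3 elements -> [2, 4, 8, 20, 39, 40]


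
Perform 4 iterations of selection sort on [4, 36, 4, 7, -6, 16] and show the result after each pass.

Pass 1: Select minimum -6 at index 4, swap -> [-6, 36, 4, 7, 4, 16]
Pass 2: Select minimum 4 at index 2, swap -> [-6, 4, 36, 7, 4, 16]
Pass 3: Select minimum 4 at index 4, swap -> [-6, 4, 4, 7, 36, 16]
Pass 4: Select minimum 7 at index 3, swap -> [-6, 4, 4, 7, 36, 16]


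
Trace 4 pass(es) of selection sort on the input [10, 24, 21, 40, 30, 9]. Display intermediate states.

Pass 1: Select minimum 9 at index 5, swap -> [9, 24, 21, 40, 30, 10]
Pass 2: Select minimum 10 at index 5, swap -> [9, 10, 21, 40, 30, 24]
Pass 3: Select minimum 21 at index 2, swap -> [9, 10, 21, 40, 30, 24]
Pass 4: Select minimum 24 at index 5, swap -> [9, 10, 21, 24, 30, 40]


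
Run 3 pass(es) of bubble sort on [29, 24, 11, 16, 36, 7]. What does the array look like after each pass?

After pass 1: [24, 11, 16, 29, 7, 36] (4 swaps)
After pass 2: [11, 16, 24, 7, 29, 36] (3 swaps)
After pass 3: [11, 16, 7, 24, 29, 36] (1 swaps)
Total swaps: 8


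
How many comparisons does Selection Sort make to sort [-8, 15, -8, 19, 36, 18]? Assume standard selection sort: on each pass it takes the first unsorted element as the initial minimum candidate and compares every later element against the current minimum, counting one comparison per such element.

Pass 1: scan indices 1..5 for the minimum = 5 comparison(s); min is -8, place at index 0 -> [-8, 15, -8, 19, 36, 18]
Pass 2: scan indices 2..5 for the minimum = 4 comparison(s); min is -8, place at index 1 -> [-8, -8, 15, 19, 36, 18]
Pass 3: scan indices 3..5 for the minimum = 3 comparison(s); min is 15, place at index 2 -> [-8, -8, 15, 19, 36, 18]
Pass 4: scan indices 4..5 for the minimum = 2 comparison(s); min is 18, place at index 3 -> [-8, -8, 15, 18, 36, 19]
Pass 5: scan indices 5..5 for the minimum = 1 comparison(s); min is 19, place at index 4 -> [-8, -8, 15, 18, 19, 36]
Selection sort always scans the whole unsorted suffix, so the count is (n-1) + (n-2) + ... + 1 = n(n-1)/2 = 6*5/2 = 15 regardless of the input order.
Total comparisons: 5 + 4 + 3 + 2 + 1 = 15


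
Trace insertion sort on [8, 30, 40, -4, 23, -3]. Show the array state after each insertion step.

First element 8 is already 'sorted'
Insert 30: shifted 0 elements -> [8, 30, 40, -4, 23, -3]
Insert 40: shifted 0 elements -> [8, 30, 40, -4, 23, -3]
Insert -4: shifted 3 elements -> [-4, 8, 30, 40, 23, -3]
Insert 23: shifted 2 elements -> [-4, 8, 23, 30, 40, -3]
Insert -3: shifted 4 elements -> [-4, -3, 8, 23, 30, 40]


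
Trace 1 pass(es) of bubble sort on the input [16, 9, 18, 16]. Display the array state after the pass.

After pass 1: [9, 16, 16, 18] (2 swaps)
Total swaps: 2


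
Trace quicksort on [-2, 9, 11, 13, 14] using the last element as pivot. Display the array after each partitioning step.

Partition 1: pivot=14 at index 4 -> [-2, 9, 11, 13, 14]
Partition 2: pivot=13 at index 3 -> [-2, 9, 11, 13, 14]
Partition 3: pivot=11 at index 2 -> [-2, 9, 11, 13, 14]
Partition 4: pivot=9 at index 1 -> [-2, 9, 11, 13, 14]


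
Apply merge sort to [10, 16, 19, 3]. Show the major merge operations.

Divide and conquer:
  Merge [10] + [16] -> [10, 16]
  Merge [19] + [3] -> [3, 19]
  Merge [10, 16] + [3, 19] -> [3, 10, 16, 19]


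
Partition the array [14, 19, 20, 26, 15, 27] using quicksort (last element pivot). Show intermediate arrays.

Partition 1: pivot=27 at index 5 -> [14, 19, 20, 26, 15, 27]
Partition 2: pivot=15 at index 1 -> [14, 15, 20, 26, 19, 27]
Partition 3: pivot=19 at index 2 -> [14, 15, 19, 26, 20, 27]
Partition 4: pivot=20 at index 3 -> [14, 15, 19, 20, 26, 27]


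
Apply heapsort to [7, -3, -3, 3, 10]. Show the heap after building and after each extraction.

Build heap: [10, 7, -3, 3, -3]
Extract 10: [7, 3, -3, -3, 10]
Extract 7: [3, -3, -3, 7, 10]
Extract 3: [-3, -3, 3, 7, 10]
Extract -3: [-3, -3, 3, 7, 10]


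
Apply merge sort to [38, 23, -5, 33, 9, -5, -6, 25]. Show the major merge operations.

Divide and conquer:
  Merge [38] + [23] -> [23, 38]
  Merge [-5] + [33] -> [-5, 33]
  Merge [23, 38] + [-5, 33] -> [-5, 23, 33, 38]
  Merge [9] + [-5] -> [-5, 9]
  Merge [-6] + [25] -> [-6, 25]
  Merge [-5, 9] + [-6, 25] -> [-6, -5, 9, 25]
  Merge [-5, 23, 33, 38] + [-6, -5, 9, 25] -> [-6, -5, -5, 9, 23, 25, 33, 38]


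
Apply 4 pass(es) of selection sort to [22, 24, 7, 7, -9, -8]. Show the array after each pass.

Pass 1: Select minimum -9 at index 4, swap -> [-9, 24, 7, 7, 22, -8]
Pass 2: Select minimum -8 at index 5, swap -> [-9, -8, 7, 7, 22, 24]
Pass 3: Select minimum 7 at index 2, swap -> [-9, -8, 7, 7, 22, 24]
Pass 4: Select minimum 7 at index 3, swap -> [-9, -8, 7, 7, 22, 24]


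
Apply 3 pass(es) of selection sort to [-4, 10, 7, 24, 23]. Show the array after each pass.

Pass 1: Select minimum -4 at index 0, swap -> [-4, 10, 7, 24, 23]
Pass 2: Select minimum 7 at index 2, swap -> [-4, 7, 10, 24, 23]
Pass 3: Select minimum 10 at index 2, swap -> [-4, 7, 10, 24, 23]


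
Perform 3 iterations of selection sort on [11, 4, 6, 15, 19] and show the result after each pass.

Pass 1: Select minimum 4 at index 1, swap -> [4, 11, 6, 15, 19]
Pass 2: Select minimum 6 at index 2, swap -> [4, 6, 11, 15, 19]
Pass 3: Select minimum 11 at index 2, swap -> [4, 6, 11, 15, 19]


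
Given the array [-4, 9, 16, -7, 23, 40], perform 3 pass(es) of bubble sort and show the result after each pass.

After pass 1: [-4, 9, -7, 16, 23, 40] (1 swaps)
After pass 2: [-4, -7, 9, 16, 23, 40] (1 swaps)
After pass 3: [-7, -4, 9, 16, 23, 40] (1 swaps)
Total swaps: 3


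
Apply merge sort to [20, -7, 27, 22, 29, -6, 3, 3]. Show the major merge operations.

Divide and conquer:
  Merge [20] + [-7] -> [-7, 20]
  Merge [27] + [22] -> [22, 27]
  Merge [-7, 20] + [22, 27] -> [-7, 20, 22, 27]
  Merge [29] + [-6] -> [-6, 29]
  Merge [3] + [3] -> [3, 3]
  Merge [-6, 29] + [3, 3] -> [-6, 3, 3, 29]
  Merge [-7, 20, 22, 27] + [-6, 3, 3, 29] -> [-7, -6, 3, 3, 20, 22, 27, 29]


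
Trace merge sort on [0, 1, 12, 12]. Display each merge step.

Divide and conquer:
  Merge [0] + [1] -> [0, 1]
  Merge [12] + [12] -> [12, 12]
  Merge [0, 1] + [12, 12] -> [0, 1, 12, 12]


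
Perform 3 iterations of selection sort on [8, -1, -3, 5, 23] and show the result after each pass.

Pass 1: Select minimum -3 at index 2, swap -> [-3, -1, 8, 5, 23]
Pass 2: Select minimum -1 at index 1, swap -> [-3, -1, 8, 5, 23]
Pass 3: Select minimum 5 at index 3, swap -> [-3, -1, 5, 8, 23]


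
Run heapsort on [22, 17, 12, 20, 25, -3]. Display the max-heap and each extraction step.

Build heap: [25, 22, 12, 20, 17, -3]
Extract 25: [22, 20, 12, -3, 17, 25]
Extract 22: [20, 17, 12, -3, 22, 25]
Extract 20: [17, -3, 12, 20, 22, 25]
Extract 17: [12, -3, 17, 20, 22, 25]
Extract 12: [-3, 12, 17, 20, 22, 25]


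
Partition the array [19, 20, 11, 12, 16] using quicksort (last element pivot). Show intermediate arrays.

Partition 1: pivot=16 at index 2 -> [11, 12, 16, 20, 19]
Partition 2: pivot=12 at index 1 -> [11, 12, 16, 20, 19]
Partition 3: pivot=19 at index 3 -> [11, 12, 16, 19, 20]


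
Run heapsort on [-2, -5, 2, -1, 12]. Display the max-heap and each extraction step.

Build heap: [12, -1, 2, -2, -5]
Extract 12: [2, -1, -5, -2, 12]
Extract 2: [-1, -2, -5, 2, 12]
Extract -1: [-2, -5, -1, 2, 12]
Extract -2: [-5, -2, -1, 2, 12]


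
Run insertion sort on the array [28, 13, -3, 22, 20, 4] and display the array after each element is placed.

First element 28 is already 'sorted'
Insert 13: shifted 1 elements -> [13, 28, -3, 22, 20, 4]
Insert -3: shifted 2 elements -> [-3, 13, 28, 22, 20, 4]
Insert 22: shifted 1 elements -> [-3, 13, 22, 28, 20, 4]
Insert 20: shifted 2 elements -> [-3, 13, 20, 22, 28, 4]
Insert 4: shifted 4 elements -> [-3, 4, 13, 20, 22, 28]


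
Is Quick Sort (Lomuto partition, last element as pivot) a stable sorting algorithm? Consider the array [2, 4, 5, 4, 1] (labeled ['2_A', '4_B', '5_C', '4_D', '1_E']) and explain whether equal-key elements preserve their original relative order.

Trace Quick Sort on the labeled array (the key is the number; the letter only tracks identity):
  Partition indices 0..4 around pivot 1_E -> [1_E, 4_B, 5_C, 4_D, 2_A]
  Partition indices 1..4 around pivot 2_A -> [1_E, 2_A, 5_C, 4_D, 4_B]
  Partition indices 2..4 around pivot 4_B -> [1_E, 2_A, 4_D, 4_B, 5_C]
Final order: [1_E, 2_A, 4_D, 4_B, 5_C]
Equal keys:
  value 4: originally 4_B, 4_D; after sorting 4_D, 4_B -> order changed
Equal keys were reordered, so Quick Sort is not stable: partition swaps elements across long distances and can reorder equal keys. (One such input is enough; an unstable sort may happen to preserve order on other inputs, but it gives no guarantee.)
Answer: Not stable


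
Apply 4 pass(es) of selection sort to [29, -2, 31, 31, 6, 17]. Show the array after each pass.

Pass 1: Select minimum -2 at index 1, swap -> [-2, 29, 31, 31, 6, 17]
Pass 2: Select minimum 6 at index 4, swap -> [-2, 6, 31, 31, 29, 17]
Pass 3: Select minimum 17 at index 5, swap -> [-2, 6, 17, 31, 29, 31]
Pass 4: Select minimum 29 at index 4, swap -> [-2, 6, 17, 29, 31, 31]


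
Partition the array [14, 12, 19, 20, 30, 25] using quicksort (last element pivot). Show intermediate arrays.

Partition 1: pivot=25 at index 4 -> [14, 12, 19, 20, 25, 30]
Partition 2: pivot=20 at index 3 -> [14, 12, 19, 20, 25, 30]
Partition 3: pivot=19 at index 2 -> [14, 12, 19, 20, 25, 30]
Partition 4: pivot=12 at index 0 -> [12, 14, 19, 20, 25, 30]


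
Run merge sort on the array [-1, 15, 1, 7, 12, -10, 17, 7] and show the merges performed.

Divide and conquer:
  Merge [-1] + [15] -> [-1, 15]
  Merge [1] + [7] -> [1, 7]
  Merge [-1, 15] + [1, 7] -> [-1, 1, 7, 15]
  Merge [12] + [-10] -> [-10, 12]
  Merge [17] + [7] -> [7, 17]
  Merge [-10, 12] + [7, 17] -> [-10, 7, 12, 17]
  Merge [-1, 1, 7, 15] + [-10, 7, 12, 17] -> [-10, -1, 1, 7, 7, 12, 15, 17]


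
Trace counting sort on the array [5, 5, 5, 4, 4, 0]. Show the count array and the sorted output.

Count array: [1, 0, 0, 0, 2, 3]
(count[i] = number of elements equal to i)
Cumulative count: [1, 1, 1, 1, 3, 6]
Sorted: [0, 4, 4, 5, 5, 5]


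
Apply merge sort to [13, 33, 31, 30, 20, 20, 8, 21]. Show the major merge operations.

Divide and conquer:
  Merge [13] + [33] -> [13, 33]
  Merge [31] + [30] -> [30, 31]
  Merge [13, 33] + [30, 31] -> [13, 30, 31, 33]
  Merge [20] + [20] -> [20, 20]
  Merge [8] + [21] -> [8, 21]
  Merge [20, 20] + [8, 21] -> [8, 20, 20, 21]
  Merge [13, 30, 31, 33] + [8, 20, 20, 21] -> [8, 13, 20, 20, 21, 30, 31, 33]


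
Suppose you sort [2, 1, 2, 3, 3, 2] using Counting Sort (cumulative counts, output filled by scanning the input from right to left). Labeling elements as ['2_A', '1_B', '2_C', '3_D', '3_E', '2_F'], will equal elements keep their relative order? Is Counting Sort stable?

Trace Counting Sort on the labeled array (the key is the number; the letter only tracks identity):
  Counts for values 0..3: [0, 1, 3, 2]
  Cumulative counts: [0, 1, 4, 6]
  Scan right to left: place 2_F at output index 3
  Scan right to left: place 3_E at output index 5
  Scan right to left: place 3_D at output index 4
  Scan right to left: place 2_C at output index 2
  Scan right to left: place 1_B at output index 0
  Scan right to left: place 2_A at output index 1
  Output: [1_B, 2_A, 2_C, 2_F, 3_D, 3_E]
Equal keys:
  value 2: originally 2_A, 2_C, 2_F; after sorting 2_A, 2_C, 2_F -> order preserved
  value 3: originally 3_D, 3_E; after sorting 3_D, 3_E -> order preserved
All equal keys kept their original relative order. Counting Sort is stable: scanning the input right to left with decreasing cumulative counts places later duplicates at later output positions.
Answer: Stable


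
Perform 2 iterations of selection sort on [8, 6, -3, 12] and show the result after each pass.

Pass 1: Select minimum -3 at index 2, swap -> [-3, 6, 8, 12]
Pass 2: Select minimum 6 at index 1, swap -> [-3, 6, 8, 12]


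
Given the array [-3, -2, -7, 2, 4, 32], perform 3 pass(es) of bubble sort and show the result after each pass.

After pass 1: [-3, -7, -2, 2, 4, 32] (1 swaps)
After pass 2: [-7, -3, -2, 2, 4, 32] (1 swaps)
After pass 3: [-7, -3, -2, 2, 4, 32] (0 swaps)
Total swaps: 2


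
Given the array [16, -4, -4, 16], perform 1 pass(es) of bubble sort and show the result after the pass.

After pass 1: [-4, -4, 16, 16] (2 swaps)
Total swaps: 2


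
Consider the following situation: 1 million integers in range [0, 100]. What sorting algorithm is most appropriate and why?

Best choice: Counting sort
Reason: O(n + k) where k=100 is small; linear time beats O(n log n)


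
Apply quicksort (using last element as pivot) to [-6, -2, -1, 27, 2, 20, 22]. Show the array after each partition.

Partition 1: pivot=22 at index 5 -> [-6, -2, -1, 2, 20, 22, 27]
Partition 2: pivot=20 at index 4 -> [-6, -2, -1, 2, 20, 22, 27]
Partition 3: pivot=2 at index 3 -> [-6, -2, -1, 2, 20, 22, 27]
Partition 4: pivot=-1 at index 2 -> [-6, -2, -1, 2, 20, 22, 27]
Partition 5: pivot=-2 at index 1 -> [-6, -2, -1, 2, 20, 22, 27]


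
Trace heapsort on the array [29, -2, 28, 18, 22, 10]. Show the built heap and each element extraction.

Build heap: [29, 22, 28, 18, -2, 10]
Extract 29: [28, 22, 10, 18, -2, 29]
Extract 28: [22, 18, 10, -2, 28, 29]
Extract 22: [18, -2, 10, 22, 28, 29]
Extract 18: [10, -2, 18, 22, 28, 29]
Extract 10: [-2, 10, 18, 22, 28, 29]


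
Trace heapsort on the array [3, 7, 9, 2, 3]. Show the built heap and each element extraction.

Build heap: [9, 7, 3, 2, 3]
Extract 9: [7, 3, 3, 2, 9]
Extract 7: [3, 2, 3, 7, 9]
Extract 3: [3, 2, 3, 7, 9]
Extract 3: [2, 3, 3, 7, 9]


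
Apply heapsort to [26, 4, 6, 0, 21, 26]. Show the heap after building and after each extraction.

Build heap: [26, 21, 26, 0, 4, 6]
Extract 26: [26, 21, 6, 0, 4, 26]
Extract 26: [21, 4, 6, 0, 26, 26]
Extract 21: [6, 4, 0, 21, 26, 26]
Extract 6: [4, 0, 6, 21, 26, 26]
Extract 4: [0, 4, 6, 21, 26, 26]


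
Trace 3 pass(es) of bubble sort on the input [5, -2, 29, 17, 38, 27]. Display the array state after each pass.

After pass 1: [-2, 5, 17, 29, 27, 38] (3 swaps)
After pass 2: [-2, 5, 17, 27, 29, 38] (1 swaps)
After pass 3: [-2, 5, 17, 27, 29, 38] (0 swaps)
Total swaps: 4


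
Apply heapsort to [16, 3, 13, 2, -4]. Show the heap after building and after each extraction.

Build heap: [16, 3, 13, 2, -4]
Extract 16: [13, 3, -4, 2, 16]
Extract 13: [3, 2, -4, 13, 16]
Extract 3: [2, -4, 3, 13, 16]
Extract 2: [-4, 2, 3, 13, 16]


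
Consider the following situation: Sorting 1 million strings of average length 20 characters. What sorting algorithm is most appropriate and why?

Best choice: MSD radix sort or Mergesort
Reason: MSD radix sort is a non-comparison sort that buckets the strings by successive character positions, running in time proportional to the total number of characters examined rather than O(n log n) string comparisons; mergesort is a stable O(n log n)-comparison alternative that works for arbitrary variable-length keys


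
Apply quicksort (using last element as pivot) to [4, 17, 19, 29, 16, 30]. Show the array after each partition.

Partition 1: pivot=30 at index 5 -> [4, 17, 19, 29, 16, 30]
Partition 2: pivot=16 at index 1 -> [4, 16, 19, 29, 17, 30]
Partition 3: pivot=17 at index 2 -> [4, 16, 17, 29, 19, 30]
Partition 4: pivot=19 at index 3 -> [4, 16, 17, 19, 29, 30]


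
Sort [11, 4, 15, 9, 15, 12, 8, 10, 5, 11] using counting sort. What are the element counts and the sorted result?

Count array: [0, 0, 0, 0, 1, 1, 0, 0, 1, 1, 1, 2, 1, 0, 0, 2]
(count[i] = number of elements equal to i)
Cumulative count: [0, 0, 0, 0, 1, 2, 2, 2, 3, 4, 5, 7, 8, 8, 8, 10]
Sorted: [4, 5, 8, 9, 10, 11, 11, 12, 15, 15]


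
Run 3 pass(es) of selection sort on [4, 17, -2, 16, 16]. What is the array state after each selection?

Pass 1: Select minimum -2 at index 2, swap -> [-2, 17, 4, 16, 16]
Pass 2: Select minimum 4 at index 2, swap -> [-2, 4, 17, 16, 16]
Pass 3: Select minimum 16 at index 3, swap -> [-2, 4, 16, 17, 16]


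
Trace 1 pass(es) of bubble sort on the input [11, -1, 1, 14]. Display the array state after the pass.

After pass 1: [-1, 1, 11, 14] (2 swaps)
Total swaps: 2


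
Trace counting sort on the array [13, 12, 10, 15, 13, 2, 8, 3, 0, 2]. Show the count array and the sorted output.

Count array: [1, 0, 2, 1, 0, 0, 0, 0, 1, 0, 1, 0, 1, 2, 0, 1]
(count[i] = number of elements equal to i)
Cumulative count: [1, 1, 3, 4, 4, 4, 4, 4, 5, 5, 6, 6, 7, 9, 9, 10]
Sorted: [0, 2, 2, 3, 8, 10, 12, 13, 13, 15]


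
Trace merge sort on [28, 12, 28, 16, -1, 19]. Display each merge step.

Divide and conquer:
  Merge [12] + [28] -> [12, 28]
  Merge [28] + [12, 28] -> [12, 28, 28]
  Merge [-1] + [19] -> [-1, 19]
  Merge [16] + [-1, 19] -> [-1, 16, 19]
  Merge [12, 28, 28] + [-1, 16, 19] -> [-1, 12, 16, 19, 28, 28]


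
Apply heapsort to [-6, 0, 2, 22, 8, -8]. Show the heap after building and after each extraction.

Build heap: [22, 8, 2, 0, -6, -8]
Extract 22: [8, 0, 2, -8, -6, 22]
Extract 8: [2, 0, -6, -8, 8, 22]
Extract 2: [0, -8, -6, 2, 8, 22]
Extract 0: [-6, -8, 0, 2, 8, 22]
Extract -6: [-8, -6, 0, 2, 8, 22]


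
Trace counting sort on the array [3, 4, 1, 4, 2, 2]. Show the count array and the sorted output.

Count array: [0, 1, 2, 1, 2]
(count[i] = number of elements equal to i)
Cumulative count: [0, 1, 3, 4, 6]
Sorted: [1, 2, 2, 3, 4, 4]


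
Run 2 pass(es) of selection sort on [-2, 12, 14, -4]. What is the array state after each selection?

Pass 1: Select minimum -4 at index 3, swap -> [-4, 12, 14, -2]
Pass 2: Select minimum -2 at index 3, swap -> [-4, -2, 14, 12]


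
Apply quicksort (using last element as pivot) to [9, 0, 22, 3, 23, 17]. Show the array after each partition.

Partition 1: pivot=17 at index 3 -> [9, 0, 3, 17, 23, 22]
Partition 2: pivot=3 at index 1 -> [0, 3, 9, 17, 23, 22]
Partition 3: pivot=22 at index 4 -> [0, 3, 9, 17, 22, 23]


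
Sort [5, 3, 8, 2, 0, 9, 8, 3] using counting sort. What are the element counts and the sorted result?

Count array: [1, 0, 1, 2, 0, 1, 0, 0, 2, 1]
(count[i] = number of elements equal to i)
Cumulative count: [1, 1, 2, 4, 4, 5, 5, 5, 7, 8]
Sorted: [0, 2, 3, 3, 5, 8, 8, 9]


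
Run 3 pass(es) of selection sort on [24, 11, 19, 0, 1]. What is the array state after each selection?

Pass 1: Select minimum 0 at index 3, swap -> [0, 11, 19, 24, 1]
Pass 2: Select minimum 1 at index 4, swap -> [0, 1, 19, 24, 11]
Pass 3: Select minimum 11 at index 4, swap -> [0, 1, 11, 24, 19]


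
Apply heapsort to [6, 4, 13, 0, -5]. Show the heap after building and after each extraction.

Build heap: [13, 4, 6, 0, -5]
Extract 13: [6, 4, -5, 0, 13]
Extract 6: [4, 0, -5, 6, 13]
Extract 4: [0, -5, 4, 6, 13]
Extract 0: [-5, 0, 4, 6, 13]


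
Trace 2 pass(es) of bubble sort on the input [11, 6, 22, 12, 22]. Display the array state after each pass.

After pass 1: [6, 11, 12, 22, 22] (2 swaps)
After pass 2: [6, 11, 12, 22, 22] (0 swaps)
Total swaps: 2


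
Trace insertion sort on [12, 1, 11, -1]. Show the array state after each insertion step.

First element 12 is already 'sorted'
Insert 1: shifted 1 elements -> [1, 12, 11, -1]
Insert 11: shifted 1 elements -> [1, 11, 12, -1]
Insert -1: shifted 3 elements -> [-1, 1, 11, 12]


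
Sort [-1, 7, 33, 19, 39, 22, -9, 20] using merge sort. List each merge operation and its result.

Divide and conquer:
  Merge [-1] + [7] -> [-1, 7]
  Merge [33] + [19] -> [19, 33]
  Merge [-1, 7] + [19, 33] -> [-1, 7, 19, 33]
  Merge [39] + [22] -> [22, 39]
  Merge [-9] + [20] -> [-9, 20]
  Merge [22, 39] + [-9, 20] -> [-9, 20, 22, 39]
  Merge [-1, 7, 19, 33] + [-9, 20, 22, 39] -> [-9, -1, 7, 19, 20, 22, 33, 39]


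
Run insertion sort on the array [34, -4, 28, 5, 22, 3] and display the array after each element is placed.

First element 34 is already 'sorted'
Insert -4: shifted 1 elements -> [-4, 34, 28, 5, 22, 3]
Insert 28: shifted 1 elements -> [-4, 28, 34, 5, 22, 3]
Insert 5: shifted 2 elements -> [-4, 5, 28, 34, 22, 3]
Insert 22: shifted 2 elements -> [-4, 5, 22, 28, 34, 3]
Insert 3: shifted 4 elements -> [-4, 3, 5, 22, 28, 34]


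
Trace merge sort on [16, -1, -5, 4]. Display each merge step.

Divide and conquer:
  Merge [16] + [-1] -> [-1, 16]
  Merge [-5] + [4] -> [-5, 4]
  Merge [-1, 16] + [-5, 4] -> [-5, -1, 4, 16]


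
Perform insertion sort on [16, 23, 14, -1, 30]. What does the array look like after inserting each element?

First element 16 is already 'sorted'
Insert 23: shifted 0 elements -> [16, 23, 14, -1, 30]
Insert 14: shifted 2 elements -> [14, 16, 23, -1, 30]
Insert -1: shifted 3 elements -> [-1, 14, 16, 23, 30]
Insert 30: shifted 0 elements -> [-1, 14, 16, 23, 30]


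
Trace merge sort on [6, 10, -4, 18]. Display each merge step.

Divide and conquer:
  Merge [6] + [10] -> [6, 10]
  Merge [-4] + [18] -> [-4, 18]
  Merge [6, 10] + [-4, 18] -> [-4, 6, 10, 18]


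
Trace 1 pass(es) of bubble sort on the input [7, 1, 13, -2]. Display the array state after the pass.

After pass 1: [1, 7, -2, 13] (2 swaps)
Total swaps: 2


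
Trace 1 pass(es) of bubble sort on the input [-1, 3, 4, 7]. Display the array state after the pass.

After pass 1: [-1, 3, 4, 7] (0 swaps)
Total swaps: 0


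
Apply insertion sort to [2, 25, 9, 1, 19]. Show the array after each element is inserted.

First element 2 is already 'sorted'
Insert 25: shifted 0 elements -> [2, 25, 9, 1, 19]
Insert 9: shifted 1 elements -> [2, 9, 25, 1, 19]
Insert 1: shifted 3 elements -> [1, 2, 9, 25, 19]
Insert 19: shifted 1 elements -> [1, 2, 9, 19, 25]


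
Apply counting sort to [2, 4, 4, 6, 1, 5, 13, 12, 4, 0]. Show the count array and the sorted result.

Count array: [1, 1, 1, 0, 3, 1, 1, 0, 0, 0, 0, 0, 1, 1]
(count[i] = number of elements equal to i)
Cumulative count: [1, 2, 3, 3, 6, 7, 8, 8, 8, 8, 8, 8, 9, 10]
Sorted: [0, 1, 2, 4, 4, 4, 5, 6, 12, 13]


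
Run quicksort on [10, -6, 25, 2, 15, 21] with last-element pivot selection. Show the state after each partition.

Partition 1: pivot=21 at index 4 -> [10, -6, 2, 15, 21, 25]
Partition 2: pivot=15 at index 3 -> [10, -6, 2, 15, 21, 25]
Partition 3: pivot=2 at index 1 -> [-6, 2, 10, 15, 21, 25]


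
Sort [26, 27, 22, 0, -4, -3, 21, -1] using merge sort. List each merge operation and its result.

Divide and conquer:
  Merge [26] + [27] -> [26, 27]
  Merge [22] + [0] -> [0, 22]
  Merge [26, 27] + [0, 22] -> [0, 22, 26, 27]
  Merge [-4] + [-3] -> [-4, -3]
  Merge [21] + [-1] -> [-1, 21]
  Merge [-4, -3] + [-1, 21] -> [-4, -3, -1, 21]
  Merge [0, 22, 26, 27] + [-4, -3, -1, 21] -> [-4, -3, -1, 0, 21, 22, 26, 27]


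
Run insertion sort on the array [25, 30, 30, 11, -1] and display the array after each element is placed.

First element 25 is already 'sorted'
Insert 30: shifted 0 elements -> [25, 30, 30, 11, -1]
Insert 30: shifted 0 elements -> [25, 30, 30, 11, -1]
Insert 11: shifted 3 elements -> [11, 25, 30, 30, -1]
Insert -1: shifted 4 elements -> [-1, 11, 25, 30, 30]


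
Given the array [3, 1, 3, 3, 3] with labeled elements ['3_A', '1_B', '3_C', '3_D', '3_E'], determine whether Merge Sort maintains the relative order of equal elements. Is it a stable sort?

Trace Merge Sort on the labeled array (the key is the number; the letter only tracks identity):
  Merge [3_A] + [1_B] -> [1_B, 3_A]
  Merge [3_D] + [3_E] -> [3_D, 3_E]
  Merge [3_C] + [3_D, 3_E] -> [3_C, 3_D, 3_E]
  Merge [1_B, 3_A] + [3_C, 3_D, 3_E] -> [1_B, 3_A, 3_C, 3_D, 3_E]
Final order: [1_B, 3_A, 3_C, 3_D, 3_E]
Equal keys:
  value 3: originally 3_A, 3_C, 3_D, 3_E; after sorting 3_A, 3_C, 3_D, 3_E -> order preserved
All equal keys kept their original relative order. Merge Sort is stable: when the heads of the two halves are equal the merge takes from the left half first.
Answer: Stable


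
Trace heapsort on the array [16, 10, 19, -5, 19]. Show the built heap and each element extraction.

Build heap: [19, 16, 19, -5, 10]
Extract 19: [19, 16, 10, -5, 19]
Extract 19: [16, -5, 10, 19, 19]
Extract 16: [10, -5, 16, 19, 19]
Extract 10: [-5, 10, 16, 19, 19]


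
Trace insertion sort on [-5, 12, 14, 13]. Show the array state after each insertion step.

First element -5 is already 'sorted'
Insert 12: shifted 0 elements -> [-5, 12, 14, 13]
Insert 14: shifted 0 elements -> [-5, 12, 14, 13]
Insert 13: shifted 1 elements -> [-5, 12, 13, 14]


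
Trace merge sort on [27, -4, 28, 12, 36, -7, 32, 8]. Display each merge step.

Divide and conquer:
  Merge [27] + [-4] -> [-4, 27]
  Merge [28] + [12] -> [12, 28]
  Merge [-4, 27] + [12, 28] -> [-4, 12, 27, 28]
  Merge [36] + [-7] -> [-7, 36]
  Merge [32] + [8] -> [8, 32]
  Merge [-7, 36] + [8, 32] -> [-7, 8, 32, 36]
  Merge [-4, 12, 27, 28] + [-7, 8, 32, 36] -> [-7, -4, 8, 12, 27, 28, 32, 36]


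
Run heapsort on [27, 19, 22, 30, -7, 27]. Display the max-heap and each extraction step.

Build heap: [30, 27, 27, 19, -7, 22]
Extract 30: [27, 22, 27, 19, -7, 30]
Extract 27: [27, 22, -7, 19, 27, 30]
Extract 27: [22, 19, -7, 27, 27, 30]
Extract 22: [19, -7, 22, 27, 27, 30]
Extract 19: [-7, 19, 22, 27, 27, 30]


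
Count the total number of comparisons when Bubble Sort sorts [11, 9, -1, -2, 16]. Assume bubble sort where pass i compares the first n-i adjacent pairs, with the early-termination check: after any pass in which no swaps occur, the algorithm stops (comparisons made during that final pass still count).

Pass 1: compare adjacent pairs (0,1)..(3,4) = 4 comparison(s), 3 swap(s) -> [9, -1, -2, 11, 16]
Pass 2: compare adjacent pairs (0,1)..(2,3) = 3 comparison(s), 2 swap(s) -> [-1, -2, 9, 11, 16]
Pass 3: compare adjacent pairs (0,1)..(1,2) = 2 comparison(s), 1 swap(s) -> [-2, -1, 9, 11, 16]
Pass 4: compare adjacent pairs (0,1)..(0,1) = 1 comparison(s), 0 swap(s) -> [-2, -1, 9, 11, 16]
No swaps in this pass, so bubble sort stops here.
Total comparisons: 4 + 3 + 2 + 1 = 10


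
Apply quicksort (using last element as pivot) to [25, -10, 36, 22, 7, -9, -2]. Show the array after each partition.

Partition 1: pivot=-2 at index 2 -> [-10, -9, -2, 22, 7, 25, 36]
Partition 2: pivot=-9 at index 1 -> [-10, -9, -2, 22, 7, 25, 36]
Partition 3: pivot=36 at index 6 -> [-10, -9, -2, 22, 7, 25, 36]
Partition 4: pivot=25 at index 5 -> [-10, -9, -2, 22, 7, 25, 36]
Partition 5: pivot=7 at index 3 -> [-10, -9, -2, 7, 22, 25, 36]


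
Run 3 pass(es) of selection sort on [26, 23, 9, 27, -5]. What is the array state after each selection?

Pass 1: Select minimum -5 at index 4, swap -> [-5, 23, 9, 27, 26]
Pass 2: Select minimum 9 at index 2, swap -> [-5, 9, 23, 27, 26]
Pass 3: Select minimum 23 at index 2, swap -> [-5, 9, 23, 27, 26]


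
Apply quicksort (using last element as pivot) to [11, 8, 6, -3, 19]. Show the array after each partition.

Partition 1: pivot=19 at index 4 -> [11, 8, 6, -3, 19]
Partition 2: pivot=-3 at index 0 -> [-3, 8, 6, 11, 19]
Partition 3: pivot=11 at index 3 -> [-3, 8, 6, 11, 19]
Partition 4: pivot=6 at index 1 -> [-3, 6, 8, 11, 19]


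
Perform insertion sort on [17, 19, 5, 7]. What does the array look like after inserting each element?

First element 17 is already 'sorted'
Insert 19: shifted 0 elements -> [17, 19, 5, 7]
Insert 5: shifted 2 elements -> [5, 17, 19, 7]
Insert 7: shifted 2 elements -> [5, 7, 17, 19]


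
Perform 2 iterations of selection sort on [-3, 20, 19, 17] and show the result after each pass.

Pass 1: Select minimum -3 at index 0, swap -> [-3, 20, 19, 17]
Pass 2: Select minimum 17 at index 3, swap -> [-3, 17, 19, 20]
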